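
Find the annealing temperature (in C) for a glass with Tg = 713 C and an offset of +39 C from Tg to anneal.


The annealing temperature is Tg plus the offset:
  T_anneal = 713 + 39 = 752 C

752 C


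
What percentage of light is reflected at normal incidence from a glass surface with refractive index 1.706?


Fresnel reflectance at normal incidence:
  R = ((n - 1)/(n + 1))^2
  (n - 1)/(n + 1) = (1.706 - 1)/(1.706 + 1) = 0.260902
  R = 0.260902^2 = 0.0680699
  R(%) = 0.0680699 * 100 = 6.807%

6.807%


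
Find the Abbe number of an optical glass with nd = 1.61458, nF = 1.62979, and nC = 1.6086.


Abbe number formula: Vd = (nd - 1) / (nF - nC)
  nd - 1 = 1.61458 - 1 = 0.61458
  nF - nC = 1.62979 - 1.6086 = 0.02119
  Vd = 0.61458 / 0.02119 = 29.0

29.0


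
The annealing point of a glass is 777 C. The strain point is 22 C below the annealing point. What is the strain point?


Strain point = annealing point - difference:
  T_strain = 777 - 22 = 755 C

755 C


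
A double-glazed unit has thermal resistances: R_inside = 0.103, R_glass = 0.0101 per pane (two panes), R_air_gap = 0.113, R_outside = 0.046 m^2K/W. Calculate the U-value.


Total thermal resistance (series):
  R_total = R_in + R_glass + R_air + R_glass + R_out
  R_total = 0.103 + 0.0101 + 0.113 + 0.0101 + 0.046 = 0.2822 m^2K/W
U-value = 1 / R_total = 1 / 0.2822 = 3.544 W/m^2K

3.544 W/m^2K


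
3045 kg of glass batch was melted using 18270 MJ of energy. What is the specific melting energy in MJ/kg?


Rearrange E = m * s for s:
  s = E / m
  s = 18270 / 3045 = 6.0 MJ/kg

6.0 MJ/kg


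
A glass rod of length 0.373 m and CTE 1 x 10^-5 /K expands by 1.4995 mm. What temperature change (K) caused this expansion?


Rearrange dL = alpha * L0 * dT for dT:
  dT = dL / (alpha * L0)
  dL (m) = 1.4995 / 1000 = 0.0014995
  dT = 0.0014995 / ((1 x 10^-5) * 0.373) = 402.0 K

402.0 K


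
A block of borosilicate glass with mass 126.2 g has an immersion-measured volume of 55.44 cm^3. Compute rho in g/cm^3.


Use the definition of density:
  rho = mass / volume
  rho = 126.2 / 55.44 = 2.276 g/cm^3

2.276 g/cm^3


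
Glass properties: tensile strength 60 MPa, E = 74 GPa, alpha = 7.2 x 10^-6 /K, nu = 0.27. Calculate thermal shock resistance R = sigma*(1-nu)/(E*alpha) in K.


Thermal shock resistance: R = sigma * (1 - nu) / (E * alpha)
  Numerator = 60 * (1 - 0.27) = 43.8
  Denominator = 74 * 1000 * (7.2 x 10^-6) = 0.5328
  R = 43.8 / 0.5328 = 82.2 K

82.2 K


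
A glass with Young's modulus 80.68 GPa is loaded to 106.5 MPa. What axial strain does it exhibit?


Rearrange E = sigma / epsilon:
  epsilon = sigma / E
  E (MPa) = 80.68 * 1000 = 80680
  epsilon = 106.5 / 80680 = 0.00132

0.00132


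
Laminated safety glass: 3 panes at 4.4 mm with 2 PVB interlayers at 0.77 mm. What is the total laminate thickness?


Total thickness = glass contribution + PVB contribution
  Glass: 3 * 4.4 = 13.2 mm
  PVB: 2 * 0.77 = 1.54 mm
  Total = 13.2 + 1.54 = 14.74 mm

14.74 mm


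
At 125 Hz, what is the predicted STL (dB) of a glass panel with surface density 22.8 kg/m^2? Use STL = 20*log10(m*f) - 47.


Mass law: STL = 20 * log10(m * f) - 47
  m * f = 22.8 * 125 = 2850
  log10(2850) = 3.45484
  STL = 20 * 3.45484 - 47 = 69.0968 - 47 = 22.1 dB

22.1 dB


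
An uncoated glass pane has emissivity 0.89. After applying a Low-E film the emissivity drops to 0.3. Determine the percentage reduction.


Percentage reduction = (1 - coated/uncoated) * 100
  Ratio = 0.3 / 0.89 = 0.3371
  Reduction = (1 - 0.3371) * 100 = 66.3%

66.3%


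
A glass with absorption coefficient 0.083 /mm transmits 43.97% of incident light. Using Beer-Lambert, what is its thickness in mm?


Rearrange T = exp(-alpha * thickness):
  thickness = -ln(T) / alpha
  T = 43.97/100 = 0.4397
  ln(T) = -0.82166
  -ln(T) = 0.82166
  thickness = 0.82166 / 0.083 = 9.9 mm

9.9 mm


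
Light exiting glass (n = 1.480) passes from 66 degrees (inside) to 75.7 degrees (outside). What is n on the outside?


Apply Snell's law: n1 * sin(theta1) = n2 * sin(theta2)
  n2 = n1 * sin(theta1) / sin(theta2)
  sin(66) = 0.913545
  sin(75.7) = 0.969016
  n2 = 1.480 * 0.913545 / 0.969016 = 1.3953

1.3953


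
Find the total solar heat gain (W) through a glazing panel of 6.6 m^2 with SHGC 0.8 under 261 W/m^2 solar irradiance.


Solar heat gain: Q = Area * SHGC * Irradiance
  Q = 6.6 * 0.8 * 261 = 1378.1 W

1378.1 W


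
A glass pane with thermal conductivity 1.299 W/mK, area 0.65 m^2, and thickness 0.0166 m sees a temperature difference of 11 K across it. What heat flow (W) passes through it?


Fourier's law: Q = k * A * dT / t
  Q = 1.299 * 0.65 * 11 / 0.0166
  Q = 9.28785 / 0.0166 = 559.5 W

559.5 W


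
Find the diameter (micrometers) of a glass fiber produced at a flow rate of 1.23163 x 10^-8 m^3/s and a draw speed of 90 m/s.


Cross-sectional area from continuity:
  A = Q / v = 1.23163 x 10^-8 / 90 = 1.368478 x 10^-10 m^2
Diameter from circular cross-section:
  d = sqrt(4A / pi) * 10^6 (m -> um)
  d = sqrt(4 * 1.368478 x 10^-10 / pi) * 10^6 = 13.2 um

13.2 um


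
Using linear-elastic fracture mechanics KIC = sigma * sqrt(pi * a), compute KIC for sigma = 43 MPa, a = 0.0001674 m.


Fracture toughness: KIC = sigma * sqrt(pi * a)
  pi * a = pi * 0.0001674 = 0.000525903
  sqrt(pi * a) = 0.022933
  KIC = 43 * 0.022933 = 0.986 MPa*sqrt(m)

0.986 MPa*sqrt(m)


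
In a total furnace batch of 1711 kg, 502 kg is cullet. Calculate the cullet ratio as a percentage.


Cullet ratio = (cullet mass / total batch mass) * 100
  Ratio = 502 / 1711 * 100 = 29.34%

29.34%


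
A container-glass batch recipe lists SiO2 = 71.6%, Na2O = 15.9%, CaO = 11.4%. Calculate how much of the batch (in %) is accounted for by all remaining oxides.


Sum the three major oxides:
  SiO2 + Na2O + CaO = 71.6 + 15.9 + 11.4 = 98.9%
Subtract from 100%:
  Others = 100 - 98.9 = 1.1%

1.1%


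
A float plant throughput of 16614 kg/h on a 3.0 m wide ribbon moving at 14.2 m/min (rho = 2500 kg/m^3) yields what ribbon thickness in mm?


Ribbon cross-section from mass balance:
  Volume rate = throughput / density = 16614 / 2500 = 6.6456 m^3/h
  thickness = volume rate / (speed * 60 * width), i.e.
  thickness = throughput / (60 * speed * width * density) * 1000
  thickness = 16614 / (60 * 14.2 * 3.0 * 2500) * 1000 = 2.6 mm

2.6 mm


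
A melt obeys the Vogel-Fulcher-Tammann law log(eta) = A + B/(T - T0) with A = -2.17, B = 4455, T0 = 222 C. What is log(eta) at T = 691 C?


VFT equation: log(eta) = A + B / (T - T0)
  T - T0 = 691 - 222 = 469
  B / (T - T0) = 4455 / 469 = 9.499
  log(eta) = -2.17 + 9.499 = 7.329

7.329


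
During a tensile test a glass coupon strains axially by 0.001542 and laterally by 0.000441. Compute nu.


Poisson's ratio: nu = lateral strain / axial strain
  nu = 0.000441 / 0.001542 = 0.286

0.286


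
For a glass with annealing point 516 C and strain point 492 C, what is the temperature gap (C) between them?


Gap = T_anneal - T_strain:
  gap = 516 - 492 = 24 C

24 C


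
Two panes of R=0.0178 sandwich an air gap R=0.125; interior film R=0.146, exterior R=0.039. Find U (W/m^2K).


Total thermal resistance (series):
  R_total = R_in + R_glass + R_air + R_glass + R_out
  R_total = 0.146 + 0.0178 + 0.125 + 0.0178 + 0.039 = 0.3456 m^2K/W
U-value = 1 / R_total = 1 / 0.3456 = 2.894 W/m^2K

2.894 W/m^2K


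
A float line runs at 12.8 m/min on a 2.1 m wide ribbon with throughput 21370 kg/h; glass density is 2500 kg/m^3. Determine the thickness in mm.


Ribbon cross-section from mass balance:
  Volume rate = throughput / density = 21370 / 2500 = 8.548 m^3/h
  thickness = volume rate / (speed * 60 * width), i.e.
  thickness = throughput / (60 * speed * width * density) * 1000
  thickness = 21370 / (60 * 12.8 * 2.1 * 2500) * 1000 = 5.3 mm

5.3 mm


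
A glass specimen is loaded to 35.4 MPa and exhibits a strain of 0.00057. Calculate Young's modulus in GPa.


Young's modulus: E = stress / strain
  E = 35.4 MPa / 0.00057 = 62105.26 MPa
Convert to GPa: 62105.26 / 1000 = 62.11 GPa

62.11 GPa


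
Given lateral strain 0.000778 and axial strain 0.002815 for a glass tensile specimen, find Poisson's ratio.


Poisson's ratio: nu = lateral strain / axial strain
  nu = 0.000778 / 0.002815 = 0.2764

0.2764


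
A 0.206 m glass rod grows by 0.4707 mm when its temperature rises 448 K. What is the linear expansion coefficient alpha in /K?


Rearrange dL = alpha * L0 * dT for alpha:
  alpha = dL / (L0 * dT)
  alpha = (0.4707 / 1000) / (0.206 * 448) = 0.0000051 /K = 5.1 x 10^-6 /K

5.1 x 10^-6 /K


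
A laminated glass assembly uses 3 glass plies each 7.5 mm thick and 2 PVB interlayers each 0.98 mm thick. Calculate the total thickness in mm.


Total thickness = glass contribution + PVB contribution
  Glass: 3 * 7.5 = 22.5 mm
  PVB: 2 * 0.98 = 1.96 mm
  Total = 22.5 + 1.96 = 24.46 mm

24.46 mm


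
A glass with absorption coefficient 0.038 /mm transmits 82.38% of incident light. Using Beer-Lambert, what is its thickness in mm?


Rearrange T = exp(-alpha * thickness):
  thickness = -ln(T) / alpha
  T = 82.38/100 = 0.8238
  ln(T) = -0.19383
  -ln(T) = 0.19383
  thickness = 0.19383 / 0.038 = 5.1 mm

5.1 mm


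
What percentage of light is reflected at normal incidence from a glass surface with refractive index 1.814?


Fresnel reflectance at normal incidence:
  R = ((n - 1)/(n + 1))^2
  (n - 1)/(n + 1) = (1.814 - 1)/(1.814 + 1) = 0.289268
  R = 0.289268^2 = 0.083676
  R(%) = 0.083676 * 100 = 8.368%

8.368%


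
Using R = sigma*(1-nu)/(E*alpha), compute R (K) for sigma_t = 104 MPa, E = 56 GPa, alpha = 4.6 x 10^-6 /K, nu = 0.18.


Thermal shock resistance: R = sigma * (1 - nu) / (E * alpha)
  Numerator = 104 * (1 - 0.18) = 85.28
  Denominator = 56 * 1000 * (4.6 x 10^-6) = 0.2576
  R = 85.28 / 0.2576 = 331.1 K

331.1 K


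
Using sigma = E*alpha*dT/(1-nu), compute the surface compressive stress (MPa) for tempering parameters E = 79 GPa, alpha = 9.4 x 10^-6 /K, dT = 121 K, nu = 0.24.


Tempering stress: sigma = E * alpha * dT / (1 - nu)
  E (MPa) = 79 * 1000 = 79000
  Numerator = 79000 * (9.4 x 10^-6) * 121 = 89.8546
  Denominator = 1 - 0.24 = 0.76
  sigma = 89.8546 / 0.76 = 118.2 MPa

118.2 MPa


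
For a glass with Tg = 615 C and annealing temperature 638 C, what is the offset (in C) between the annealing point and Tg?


Offset = T_anneal - Tg:
  offset = 638 - 615 = 23 C

23 C


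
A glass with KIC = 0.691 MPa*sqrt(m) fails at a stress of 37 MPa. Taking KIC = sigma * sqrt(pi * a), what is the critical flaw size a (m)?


Rearrange KIC = sigma * sqrt(pi * a):
  sqrt(pi * a) = KIC / sigma
  sqrt(pi * a) = 0.691 / 37 = 0.018676
  a = (KIC / sigma)^2 / pi
  a = 0.018676^2 / pi = 0.000111 m

0.000111 m


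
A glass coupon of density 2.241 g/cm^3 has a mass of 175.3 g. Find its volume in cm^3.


Rearrange rho = m / V:
  V = m / rho
  V = 175.3 / 2.241 = 78.224 cm^3

78.224 cm^3


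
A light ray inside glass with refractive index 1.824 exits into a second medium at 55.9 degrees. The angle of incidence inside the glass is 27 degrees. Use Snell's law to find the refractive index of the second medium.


Apply Snell's law: n1 * sin(theta1) = n2 * sin(theta2)
  n2 = n1 * sin(theta1) / sin(theta2)
  sin(27) = 0.45399
  sin(55.9) = 0.82806
  n2 = 1.824 * 0.45399 / 0.82806 = 1.0

1.0


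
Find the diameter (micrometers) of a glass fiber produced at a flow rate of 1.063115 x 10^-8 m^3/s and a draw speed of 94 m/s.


Cross-sectional area from continuity:
  A = Q / v = 1.063115 x 10^-8 / 94 = 1.130973 x 10^-10 m^2
Diameter from circular cross-section:
  d = sqrt(4A / pi) * 10^6 (m -> um)
  d = sqrt(4 * 1.130973 x 10^-10 / pi) * 10^6 = 12.0 um

12.0 um


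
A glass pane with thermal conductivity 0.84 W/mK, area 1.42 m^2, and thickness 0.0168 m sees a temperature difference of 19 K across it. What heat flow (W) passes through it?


Fourier's law: Q = k * A * dT / t
  Q = 0.84 * 1.42 * 19 / 0.0168
  Q = 22.6632 / 0.0168 = 1349 W

1349 W


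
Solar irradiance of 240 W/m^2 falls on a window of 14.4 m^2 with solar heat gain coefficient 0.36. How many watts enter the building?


Solar heat gain: Q = Area * SHGC * Irradiance
  Q = 14.4 * 0.36 * 240 = 1244.2 W

1244.2 W


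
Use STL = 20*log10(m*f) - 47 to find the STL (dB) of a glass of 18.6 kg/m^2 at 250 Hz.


Mass law: STL = 20 * log10(m * f) - 47
  m * f = 18.6 * 250 = 4650
  log10(4650) = 3.66745
  STL = 20 * 3.66745 - 47 = 73.349 - 47 = 26.3 dB

26.3 dB


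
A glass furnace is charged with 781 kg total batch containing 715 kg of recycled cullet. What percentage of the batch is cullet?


Cullet ratio = (cullet mass / total batch mass) * 100
  Ratio = 715 / 781 * 100 = 91.55%

91.55%


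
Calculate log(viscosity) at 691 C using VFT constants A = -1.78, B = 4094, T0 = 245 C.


VFT equation: log(eta) = A + B / (T - T0)
  T - T0 = 691 - 245 = 446
  B / (T - T0) = 4094 / 446 = 9.179
  log(eta) = -1.78 + 9.179 = 7.399

7.399


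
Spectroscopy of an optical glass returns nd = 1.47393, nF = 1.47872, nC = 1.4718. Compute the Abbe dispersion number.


Abbe number formula: Vd = (nd - 1) / (nF - nC)
  nd - 1 = 1.47393 - 1 = 0.47393
  nF - nC = 1.47872 - 1.4718 = 0.00692
  Vd = 0.47393 / 0.00692 = 68.49

68.49


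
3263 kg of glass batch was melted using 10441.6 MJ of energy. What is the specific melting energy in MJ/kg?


Rearrange E = m * s for s:
  s = E / m
  s = 10441.6 / 3263 = 3.2 MJ/kg

3.2 MJ/kg


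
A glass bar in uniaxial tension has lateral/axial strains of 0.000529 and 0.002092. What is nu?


Poisson's ratio: nu = lateral strain / axial strain
  nu = 0.000529 / 0.002092 = 0.2529

0.2529


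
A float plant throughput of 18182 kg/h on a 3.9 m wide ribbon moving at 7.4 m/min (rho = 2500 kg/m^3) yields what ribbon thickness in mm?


Ribbon cross-section from mass balance:
  Volume rate = throughput / density = 18182 / 2500 = 7.2728 m^3/h
  thickness = volume rate / (speed * 60 * width), i.e.
  thickness = throughput / (60 * speed * width * density) * 1000
  thickness = 18182 / (60 * 7.4 * 3.9 * 2500) * 1000 = 4.2 mm

4.2 mm


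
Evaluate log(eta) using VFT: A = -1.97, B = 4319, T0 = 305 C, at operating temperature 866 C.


VFT equation: log(eta) = A + B / (T - T0)
  T - T0 = 866 - 305 = 561
  B / (T - T0) = 4319 / 561 = 7.699
  log(eta) = -1.97 + 7.699 = 5.729

5.729


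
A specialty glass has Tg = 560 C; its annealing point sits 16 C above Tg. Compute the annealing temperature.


The annealing temperature is Tg plus the offset:
  T_anneal = 560 + 16 = 576 C

576 C


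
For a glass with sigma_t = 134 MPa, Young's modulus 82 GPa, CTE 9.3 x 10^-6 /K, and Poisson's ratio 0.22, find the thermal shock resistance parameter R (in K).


Thermal shock resistance: R = sigma * (1 - nu) / (E * alpha)
  Numerator = 134 * (1 - 0.22) = 104.52
  Denominator = 82 * 1000 * (9.3 x 10^-6) = 0.7626
  R = 104.52 / 0.7626 = 137.1 K

137.1 K


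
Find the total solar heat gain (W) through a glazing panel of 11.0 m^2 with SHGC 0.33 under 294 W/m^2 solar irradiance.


Solar heat gain: Q = Area * SHGC * Irradiance
  Q = 11.0 * 0.33 * 294 = 1067.2 W

1067.2 W


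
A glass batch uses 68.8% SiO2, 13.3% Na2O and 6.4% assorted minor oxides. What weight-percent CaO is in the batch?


Pieces sum to 100%:
  CaO = 100 - (SiO2 + Na2O + others)
  CaO = 100 - (68.8 + 13.3 + 6.4) = 11.5%

11.5%


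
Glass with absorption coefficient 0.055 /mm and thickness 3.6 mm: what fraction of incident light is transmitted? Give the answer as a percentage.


Beer-Lambert law: T = exp(-alpha * thickness)
  exponent = -0.055 * 3.6 = -0.198
  T = exp(-0.198) = 0.8204
  Percentage = 0.8204 * 100 = 82.04%

82.04%


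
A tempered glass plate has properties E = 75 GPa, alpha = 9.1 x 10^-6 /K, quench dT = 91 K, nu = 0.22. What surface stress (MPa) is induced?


Tempering stress: sigma = E * alpha * dT / (1 - nu)
  E (MPa) = 75 * 1000 = 75000
  Numerator = 75000 * (9.1 x 10^-6) * 91 = 62.1075
  Denominator = 1 - 0.22 = 0.78
  sigma = 62.1075 / 0.78 = 79.6 MPa

79.6 MPa


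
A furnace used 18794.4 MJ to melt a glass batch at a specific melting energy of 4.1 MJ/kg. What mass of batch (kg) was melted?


Rearrange E = m * s for m:
  m = E / s
  m = 18794.4 / 4.1 = 4584.0 kg

4584.0 kg


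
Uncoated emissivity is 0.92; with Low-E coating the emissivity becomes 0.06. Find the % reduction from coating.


Percentage reduction = (1 - coated/uncoated) * 100
  Ratio = 0.06 / 0.92 = 0.0652
  Reduction = (1 - 0.0652) * 100 = 93.5%

93.5%


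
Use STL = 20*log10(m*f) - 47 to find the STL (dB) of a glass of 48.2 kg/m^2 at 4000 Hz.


Mass law: STL = 20 * log10(m * f) - 47
  m * f = 48.2 * 4000 = 192800
  log10(192800) = 5.28511
  STL = 20 * 5.28511 - 47 = 105.7022 - 47 = 58.7 dB

58.7 dB


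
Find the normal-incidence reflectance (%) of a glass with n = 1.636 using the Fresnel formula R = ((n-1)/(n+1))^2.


Fresnel reflectance at normal incidence:
  R = ((n - 1)/(n + 1))^2
  (n - 1)/(n + 1) = (1.636 - 1)/(1.636 + 1) = 0.241275
  R = 0.241275^2 = 0.0582136
  R(%) = 0.0582136 * 100 = 5.821%

5.821%


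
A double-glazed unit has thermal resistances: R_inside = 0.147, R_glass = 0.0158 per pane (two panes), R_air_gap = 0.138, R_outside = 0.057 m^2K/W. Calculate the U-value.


Total thermal resistance (series):
  R_total = R_in + R_glass + R_air + R_glass + R_out
  R_total = 0.147 + 0.0158 + 0.138 + 0.0158 + 0.057 = 0.3736 m^2K/W
U-value = 1 / R_total = 1 / 0.3736 = 2.677 W/m^2K

2.677 W/m^2K


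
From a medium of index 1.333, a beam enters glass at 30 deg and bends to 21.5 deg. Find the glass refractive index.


Apply Snell's law: n1 * sin(theta1) = n2 * sin(theta2)
  n2 = n1 * sin(theta1) / sin(theta2)
  sin(30) = 0.5
  sin(21.5) = 0.366501
  n2 = 1.333 * 0.5 / 0.366501 = 1.8185

1.8185


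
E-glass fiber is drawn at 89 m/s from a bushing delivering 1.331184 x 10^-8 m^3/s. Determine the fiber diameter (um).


Cross-sectional area from continuity:
  A = Q / v = 1.331184 x 10^-8 / 89 = 1.495712 x 10^-10 m^2
Diameter from circular cross-section:
  d = sqrt(4A / pi) * 10^6 (m -> um)
  d = sqrt(4 * 1.495712 x 10^-10 / pi) * 10^6 = 13.8 um

13.8 um


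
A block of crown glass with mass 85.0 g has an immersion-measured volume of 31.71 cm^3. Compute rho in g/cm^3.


Use the definition of density:
  rho = mass / volume
  rho = 85.0 / 31.71 = 2.681 g/cm^3

2.681 g/cm^3


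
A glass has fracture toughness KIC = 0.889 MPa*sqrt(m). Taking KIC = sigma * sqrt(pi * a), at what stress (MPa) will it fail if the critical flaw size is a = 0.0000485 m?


Rearrange KIC = sigma * sqrt(pi * a):
  sigma = KIC / sqrt(pi * a)
  sqrt(pi * 0.0000485) = 0.012344
  sigma = 0.889 / 0.012344 = 72.02 MPa

72.02 MPa


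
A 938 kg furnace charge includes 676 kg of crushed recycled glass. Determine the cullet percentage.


Cullet ratio = (cullet mass / total batch mass) * 100
  Ratio = 676 / 938 * 100 = 72.07%

72.07%


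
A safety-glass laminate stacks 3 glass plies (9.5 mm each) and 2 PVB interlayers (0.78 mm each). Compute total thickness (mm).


Total thickness = glass contribution + PVB contribution
  Glass: 3 * 9.5 = 28.5 mm
  PVB: 2 * 0.78 = 1.56 mm
  Total = 28.5 + 1.56 = 30.06 mm

30.06 mm


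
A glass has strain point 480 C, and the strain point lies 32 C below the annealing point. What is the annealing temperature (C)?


T_anneal = T_strain + gap:
  T_anneal = 480 + 32 = 512 C

512 C


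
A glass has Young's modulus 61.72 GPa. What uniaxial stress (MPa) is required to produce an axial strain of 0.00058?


Rearrange E = sigma / epsilon:
  sigma = E * epsilon
  E (MPa) = 61.72 * 1000 = 61720
  sigma = 61720 * 0.00058 = 35.8 MPa

35.8 MPa


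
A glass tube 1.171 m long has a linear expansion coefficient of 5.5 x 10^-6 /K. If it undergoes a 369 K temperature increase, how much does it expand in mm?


Thermal expansion formula: dL = alpha * L0 * dT
  dL = (5.5 x 10^-6) * 1.171 * 369 = 0.00237654 m
Convert to mm: 0.00237654 * 1000 = 2.3765 mm

2.3765 mm


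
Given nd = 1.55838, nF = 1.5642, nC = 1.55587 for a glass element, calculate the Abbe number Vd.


Abbe number formula: Vd = (nd - 1) / (nF - nC)
  nd - 1 = 1.55838 - 1 = 0.55838
  nF - nC = 1.5642 - 1.55587 = 0.00833
  Vd = 0.55838 / 0.00833 = 67.03

67.03


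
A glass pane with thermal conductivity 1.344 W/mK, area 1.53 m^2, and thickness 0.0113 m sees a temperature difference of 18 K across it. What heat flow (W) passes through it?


Fourier's law: Q = k * A * dT / t
  Q = 1.344 * 1.53 * 18 / 0.0113
  Q = 37.01376 / 0.0113 = 3275.6 W

3275.6 W


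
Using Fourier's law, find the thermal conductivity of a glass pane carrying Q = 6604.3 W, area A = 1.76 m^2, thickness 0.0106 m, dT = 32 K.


Fourier's law rearranged: k = Q * t / (A * dT)
  Numerator = 6604.3 * 0.0106 = 70.00558
  Denominator = 1.76 * 32 = 56.32
  k = 70.00558 / 56.32 = 1.243 W/mK

1.243 W/mK


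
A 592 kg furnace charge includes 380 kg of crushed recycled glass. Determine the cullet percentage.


Cullet ratio = (cullet mass / total batch mass) * 100
  Ratio = 380 / 592 * 100 = 64.19%

64.19%


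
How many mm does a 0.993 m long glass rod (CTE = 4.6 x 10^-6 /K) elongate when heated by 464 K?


Thermal expansion formula: dL = alpha * L0 * dT
  dL = (4.6 x 10^-6) * 0.993 * 464 = 0.00211946 m
Convert to mm: 0.00211946 * 1000 = 2.1195 mm

2.1195 mm


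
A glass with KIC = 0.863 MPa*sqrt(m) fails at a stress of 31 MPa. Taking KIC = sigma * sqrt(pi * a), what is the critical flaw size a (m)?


Rearrange KIC = sigma * sqrt(pi * a):
  sqrt(pi * a) = KIC / sigma
  sqrt(pi * a) = 0.863 / 31 = 0.027839
  a = (KIC / sigma)^2 / pi
  a = 0.027839^2 / pi = 0.0002467 m

0.0002467 m


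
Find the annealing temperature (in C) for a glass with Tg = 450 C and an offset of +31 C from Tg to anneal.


The annealing temperature is Tg plus the offset:
  T_anneal = 450 + 31 = 481 C

481 C


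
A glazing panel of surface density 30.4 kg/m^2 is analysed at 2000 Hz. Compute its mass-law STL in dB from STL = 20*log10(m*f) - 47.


Mass law: STL = 20 * log10(m * f) - 47
  m * f = 30.4 * 2000 = 60800
  log10(60800) = 4.7839
  STL = 20 * 4.7839 - 47 = 95.678 - 47 = 48.7 dB

48.7 dB


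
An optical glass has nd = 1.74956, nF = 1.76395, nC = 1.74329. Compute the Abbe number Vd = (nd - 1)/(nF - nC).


Abbe number formula: Vd = (nd - 1) / (nF - nC)
  nd - 1 = 1.74956 - 1 = 0.74956
  nF - nC = 1.76395 - 1.74329 = 0.02066
  Vd = 0.74956 / 0.02066 = 36.28

36.28


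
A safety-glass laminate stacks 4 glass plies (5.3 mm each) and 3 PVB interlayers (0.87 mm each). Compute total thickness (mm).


Total thickness = glass contribution + PVB contribution
  Glass: 4 * 5.3 = 21.2 mm
  PVB: 3 * 0.87 = 2.61 mm
  Total = 21.2 + 2.61 = 23.81 mm

23.81 mm


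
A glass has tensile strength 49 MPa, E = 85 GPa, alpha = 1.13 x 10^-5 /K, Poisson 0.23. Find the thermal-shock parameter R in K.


Thermal shock resistance: R = sigma * (1 - nu) / (E * alpha)
  Numerator = 49 * (1 - 0.23) = 37.73
  Denominator = 85 * 1000 * (1.13 x 10^-5) = 0.9605
  R = 37.73 / 0.9605 = 39.3 K

39.3 K


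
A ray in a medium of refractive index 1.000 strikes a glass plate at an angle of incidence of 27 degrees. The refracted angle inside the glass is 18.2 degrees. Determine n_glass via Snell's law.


Apply Snell's law: n1 * sin(theta1) = n2 * sin(theta2)
  n2 = n1 * sin(theta1) / sin(theta2)
  sin(27) = 0.45399
  sin(18.2) = 0.312335
  n2 = 1.000 * 0.45399 / 0.312335 = 1.4535

1.4535


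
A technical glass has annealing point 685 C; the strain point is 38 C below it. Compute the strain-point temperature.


Strain point = annealing point - difference:
  T_strain = 685 - 38 = 647 C

647 C


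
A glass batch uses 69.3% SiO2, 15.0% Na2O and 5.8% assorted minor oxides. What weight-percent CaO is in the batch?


Pieces sum to 100%:
  CaO = 100 - (SiO2 + Na2O + others)
  CaO = 100 - (69.3 + 15.0 + 5.8) = 9.9%

9.9%


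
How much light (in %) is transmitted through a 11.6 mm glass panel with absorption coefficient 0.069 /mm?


Beer-Lambert law: T = exp(-alpha * thickness)
  exponent = -0.069 * 11.6 = -0.8004
  T = exp(-0.8004) = 0.4491
  Percentage = 0.4491 * 100 = 44.91%

44.91%


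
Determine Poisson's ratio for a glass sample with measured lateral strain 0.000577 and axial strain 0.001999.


Poisson's ratio: nu = lateral strain / axial strain
  nu = 0.000577 / 0.001999 = 0.2886

0.2886


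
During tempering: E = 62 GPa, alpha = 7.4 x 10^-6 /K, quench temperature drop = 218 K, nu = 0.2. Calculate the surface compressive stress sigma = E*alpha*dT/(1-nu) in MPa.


Tempering stress: sigma = E * alpha * dT / (1 - nu)
  E (MPa) = 62 * 1000 = 62000
  Numerator = 62000 * (7.4 x 10^-6) * 218 = 100.0184
  Denominator = 1 - 0.2 = 0.8
  sigma = 100.0184 / 0.8 = 125.0 MPa

125.0 MPa


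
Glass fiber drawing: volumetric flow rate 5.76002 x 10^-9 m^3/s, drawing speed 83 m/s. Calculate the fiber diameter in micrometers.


Cross-sectional area from continuity:
  A = Q / v = 5.76002 x 10^-9 / 83 = 6.939783 x 10^-11 m^2
Diameter from circular cross-section:
  d = sqrt(4A / pi) * 10^6 (m -> um)
  d = sqrt(4 * 6.939783 x 10^-11 / pi) * 10^6 = 9.4 um

9.4 um


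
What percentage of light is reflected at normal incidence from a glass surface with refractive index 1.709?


Fresnel reflectance at normal incidence:
  R = ((n - 1)/(n + 1))^2
  (n - 1)/(n + 1) = (1.709 - 1)/(1.709 + 1) = 0.26172
  R = 0.26172^2 = 0.0684974
  R(%) = 0.0684974 * 100 = 6.85%

6.85%


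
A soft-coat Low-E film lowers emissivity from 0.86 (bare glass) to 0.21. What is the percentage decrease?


Percentage reduction = (1 - coated/uncoated) * 100
  Ratio = 0.21 / 0.86 = 0.2442
  Reduction = (1 - 0.2442) * 100 = 75.6%

75.6%


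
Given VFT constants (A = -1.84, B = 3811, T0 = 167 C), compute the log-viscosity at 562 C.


VFT equation: log(eta) = A + B / (T - T0)
  T - T0 = 562 - 167 = 395
  B / (T - T0) = 3811 / 395 = 9.648
  log(eta) = -1.84 + 9.648 = 7.808

7.808


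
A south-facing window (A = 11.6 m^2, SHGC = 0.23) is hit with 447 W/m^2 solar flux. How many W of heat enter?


Solar heat gain: Q = Area * SHGC * Irradiance
  Q = 11.6 * 0.23 * 447 = 1192.6 W

1192.6 W


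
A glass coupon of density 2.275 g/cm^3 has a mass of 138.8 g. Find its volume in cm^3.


Rearrange rho = m / V:
  V = m / rho
  V = 138.8 / 2.275 = 61.011 cm^3

61.011 cm^3


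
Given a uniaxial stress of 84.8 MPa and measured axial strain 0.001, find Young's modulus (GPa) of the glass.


Young's modulus: E = stress / strain
  E = 84.8 MPa / 0.001 = 84800 MPa
Convert to GPa: 84800 / 1000 = 84.8 GPa

84.8 GPa


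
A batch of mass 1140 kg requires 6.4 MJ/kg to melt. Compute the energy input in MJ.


Total energy = mass * specific energy
  E = 1140 * 6.4 = 7296 MJ

7296 MJ


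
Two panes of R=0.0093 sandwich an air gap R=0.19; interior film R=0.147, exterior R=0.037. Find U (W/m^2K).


Total thermal resistance (series):
  R_total = R_in + R_glass + R_air + R_glass + R_out
  R_total = 0.147 + 0.0093 + 0.19 + 0.0093 + 0.037 = 0.3926 m^2K/W
U-value = 1 / R_total = 1 / 0.3926 = 2.547 W/m^2K

2.547 W/m^2K


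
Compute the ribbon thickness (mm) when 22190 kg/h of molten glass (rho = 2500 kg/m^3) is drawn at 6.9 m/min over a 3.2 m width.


Ribbon cross-section from mass balance:
  Volume rate = throughput / density = 22190 / 2500 = 8.876 m^3/h
  thickness = volume rate / (speed * 60 * width), i.e.
  thickness = throughput / (60 * speed * width * density) * 1000
  thickness = 22190 / (60 * 6.9 * 3.2 * 2500) * 1000 = 6.7 mm

6.7 mm


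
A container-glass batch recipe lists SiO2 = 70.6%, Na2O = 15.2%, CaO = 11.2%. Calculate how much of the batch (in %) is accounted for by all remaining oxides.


Sum the three major oxides:
  SiO2 + Na2O + CaO = 70.6 + 15.2 + 11.2 = 97.0%
Subtract from 100%:
  Others = 100 - 97.0 = 3.0%

3.0%


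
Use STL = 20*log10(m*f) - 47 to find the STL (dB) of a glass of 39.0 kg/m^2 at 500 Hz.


Mass law: STL = 20 * log10(m * f) - 47
  m * f = 39.0 * 500 = 19500
  log10(19500) = 4.29003
  STL = 20 * 4.29003 - 47 = 85.8006 - 47 = 38.8 dB

38.8 dB


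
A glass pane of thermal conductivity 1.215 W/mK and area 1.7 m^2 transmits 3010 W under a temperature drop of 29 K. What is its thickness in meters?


Fourier's law: t = k * A * dT / Q
  t = 1.215 * 1.7 * 29 / 3010
  t = 59.8995 / 3010 = 0.0199 m

0.0199 m


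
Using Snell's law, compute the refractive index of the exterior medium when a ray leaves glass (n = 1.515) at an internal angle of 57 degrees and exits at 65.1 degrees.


Apply Snell's law: n1 * sin(theta1) = n2 * sin(theta2)
  n2 = n1 * sin(theta1) / sin(theta2)
  sin(57) = 0.838671
  sin(65.1) = 0.907044
  n2 = 1.515 * 0.838671 / 0.907044 = 1.4008

1.4008


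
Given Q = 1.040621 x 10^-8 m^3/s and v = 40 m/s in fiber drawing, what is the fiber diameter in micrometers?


Cross-sectional area from continuity:
  A = Q / v = 1.040621 x 10^-8 / 40 = 2.601552 x 10^-10 m^2
Diameter from circular cross-section:
  d = sqrt(4A / pi) * 10^6 (m -> um)
  d = sqrt(4 * 2.601552 x 10^-10 / pi) * 10^6 = 18.2 um

18.2 um


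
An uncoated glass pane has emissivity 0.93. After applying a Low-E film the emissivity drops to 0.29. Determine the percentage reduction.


Percentage reduction = (1 - coated/uncoated) * 100
  Ratio = 0.29 / 0.93 = 0.3118
  Reduction = (1 - 0.3118) * 100 = 68.8%

68.8%


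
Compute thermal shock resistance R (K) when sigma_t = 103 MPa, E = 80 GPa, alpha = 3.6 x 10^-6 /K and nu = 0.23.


Thermal shock resistance: R = sigma * (1 - nu) / (E * alpha)
  Numerator = 103 * (1 - 0.23) = 79.31
  Denominator = 80 * 1000 * (3.6 x 10^-6) = 0.288
  R = 79.31 / 0.288 = 275.4 K

275.4 K


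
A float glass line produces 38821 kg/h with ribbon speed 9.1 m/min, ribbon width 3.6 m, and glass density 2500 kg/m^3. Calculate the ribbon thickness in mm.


Ribbon cross-section from mass balance:
  Volume rate = throughput / density = 38821 / 2500 = 15.5284 m^3/h
  thickness = volume rate / (speed * 60 * width), i.e.
  thickness = throughput / (60 * speed * width * density) * 1000
  thickness = 38821 / (60 * 9.1 * 3.6 * 2500) * 1000 = 7.9 mm

7.9 mm


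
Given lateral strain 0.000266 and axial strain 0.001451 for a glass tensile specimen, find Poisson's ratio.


Poisson's ratio: nu = lateral strain / axial strain
  nu = 0.000266 / 0.001451 = 0.1833

0.1833


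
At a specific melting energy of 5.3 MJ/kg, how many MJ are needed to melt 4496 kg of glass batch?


Total energy = mass * specific energy
  E = 4496 * 5.3 = 23828.8 MJ

23828.8 MJ


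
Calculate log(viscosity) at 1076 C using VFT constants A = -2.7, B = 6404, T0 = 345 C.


VFT equation: log(eta) = A + B / (T - T0)
  T - T0 = 1076 - 345 = 731
  B / (T - T0) = 6404 / 731 = 8.761
  log(eta) = -2.7 + 8.761 = 6.061

6.061


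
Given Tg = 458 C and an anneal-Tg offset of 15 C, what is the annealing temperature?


The annealing temperature is Tg plus the offset:
  T_anneal = 458 + 15 = 473 C

473 C


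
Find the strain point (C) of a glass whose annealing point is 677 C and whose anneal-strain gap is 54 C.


Strain point = annealing point - difference:
  T_strain = 677 - 54 = 623 C

623 C


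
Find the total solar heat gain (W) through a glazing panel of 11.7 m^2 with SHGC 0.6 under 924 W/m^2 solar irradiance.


Solar heat gain: Q = Area * SHGC * Irradiance
  Q = 11.7 * 0.6 * 924 = 6486.5 W

6486.5 W


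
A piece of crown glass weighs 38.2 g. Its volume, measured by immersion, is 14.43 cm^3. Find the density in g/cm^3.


Use the definition of density:
  rho = mass / volume
  rho = 38.2 / 14.43 = 2.647 g/cm^3

2.647 g/cm^3


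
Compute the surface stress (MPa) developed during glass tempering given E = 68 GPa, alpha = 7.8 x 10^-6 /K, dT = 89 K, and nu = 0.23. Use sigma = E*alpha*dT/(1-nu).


Tempering stress: sigma = E * alpha * dT / (1 - nu)
  E (MPa) = 68 * 1000 = 68000
  Numerator = 68000 * (7.8 x 10^-6) * 89 = 47.2056
  Denominator = 1 - 0.23 = 0.77
  sigma = 47.2056 / 0.77 = 61.3 MPa

61.3 MPa


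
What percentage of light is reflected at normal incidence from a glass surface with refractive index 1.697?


Fresnel reflectance at normal incidence:
  R = ((n - 1)/(n + 1))^2
  (n - 1)/(n + 1) = (1.697 - 1)/(1.697 + 1) = 0.258435
  R = 0.258435^2 = 0.0667886
  R(%) = 0.0667886 * 100 = 6.679%

6.679%


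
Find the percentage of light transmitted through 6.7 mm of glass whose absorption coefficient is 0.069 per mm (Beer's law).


Beer-Lambert law: T = exp(-alpha * thickness)
  exponent = -0.069 * 6.7 = -0.4623
  T = exp(-0.4623) = 0.6298
  Percentage = 0.6298 * 100 = 62.98%

62.98%


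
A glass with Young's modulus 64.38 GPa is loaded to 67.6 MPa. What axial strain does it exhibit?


Rearrange E = sigma / epsilon:
  epsilon = sigma / E
  E (MPa) = 64.38 * 1000 = 64380
  epsilon = 67.6 / 64380 = 0.00105

0.00105


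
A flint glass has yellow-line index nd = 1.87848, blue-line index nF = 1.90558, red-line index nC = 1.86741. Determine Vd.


Abbe number formula: Vd = (nd - 1) / (nF - nC)
  nd - 1 = 1.87848 - 1 = 0.87848
  nF - nC = 1.90558 - 1.86741 = 0.03817
  Vd = 0.87848 / 0.03817 = 23.01

23.01


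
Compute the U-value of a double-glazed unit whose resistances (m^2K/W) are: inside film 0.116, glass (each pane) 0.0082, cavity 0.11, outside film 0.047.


Total thermal resistance (series):
  R_total = R_in + R_glass + R_air + R_glass + R_out
  R_total = 0.116 + 0.0082 + 0.11 + 0.0082 + 0.047 = 0.2894 m^2K/W
U-value = 1 / R_total = 1 / 0.2894 = 3.455 W/m^2K

3.455 W/m^2K


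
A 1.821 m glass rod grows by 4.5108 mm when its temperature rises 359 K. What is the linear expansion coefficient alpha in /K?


Rearrange dL = alpha * L0 * dT for alpha:
  alpha = dL / (L0 * dT)
  alpha = (4.5108 / 1000) / (1.821 * 359) = 0.0000069 /K = 6.9 x 10^-6 /K

6.9 x 10^-6 /K


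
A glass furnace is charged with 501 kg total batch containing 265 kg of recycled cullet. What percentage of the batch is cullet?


Cullet ratio = (cullet mass / total batch mass) * 100
  Ratio = 265 / 501 * 100 = 52.89%

52.89%


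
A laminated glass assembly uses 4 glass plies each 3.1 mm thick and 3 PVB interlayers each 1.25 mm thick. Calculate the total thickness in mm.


Total thickness = glass contribution + PVB contribution
  Glass: 4 * 3.1 = 12.4 mm
  PVB: 3 * 1.25 = 3.75 mm
  Total = 12.4 + 3.75 = 16.15 mm

16.15 mm


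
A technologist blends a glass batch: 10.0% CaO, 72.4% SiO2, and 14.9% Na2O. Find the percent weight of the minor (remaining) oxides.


Sum the three major oxides:
  SiO2 + Na2O + CaO = 72.4 + 14.9 + 10.0 = 97.3%
Subtract from 100%:
  Others = 100 - 97.3 = 2.7%

2.7%


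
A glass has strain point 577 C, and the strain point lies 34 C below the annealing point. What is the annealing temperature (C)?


T_anneal = T_strain + gap:
  T_anneal = 577 + 34 = 611 C

611 C


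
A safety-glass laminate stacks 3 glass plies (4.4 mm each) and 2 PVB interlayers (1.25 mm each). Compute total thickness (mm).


Total thickness = glass contribution + PVB contribution
  Glass: 3 * 4.4 = 13.2 mm
  PVB: 2 * 1.25 = 2.5 mm
  Total = 13.2 + 2.5 = 15.7 mm

15.7 mm


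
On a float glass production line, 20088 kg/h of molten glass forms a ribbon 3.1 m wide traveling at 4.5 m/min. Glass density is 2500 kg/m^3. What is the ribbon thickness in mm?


Ribbon cross-section from mass balance:
  Volume rate = throughput / density = 20088 / 2500 = 8.0352 m^3/h
  thickness = volume rate / (speed * 60 * width), i.e.
  thickness = throughput / (60 * speed * width * density) * 1000
  thickness = 20088 / (60 * 4.5 * 3.1 * 2500) * 1000 = 9.6 mm

9.6 mm


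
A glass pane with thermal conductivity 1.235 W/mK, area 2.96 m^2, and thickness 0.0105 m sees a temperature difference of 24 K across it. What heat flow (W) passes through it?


Fourier's law: Q = k * A * dT / t
  Q = 1.235 * 2.96 * 24 / 0.0105
  Q = 87.7344 / 0.0105 = 8355.7 W

8355.7 W


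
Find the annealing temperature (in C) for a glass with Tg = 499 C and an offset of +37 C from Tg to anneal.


The annealing temperature is Tg plus the offset:
  T_anneal = 499 + 37 = 536 C

536 C


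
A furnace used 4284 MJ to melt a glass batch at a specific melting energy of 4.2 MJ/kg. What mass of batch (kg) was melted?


Rearrange E = m * s for m:
  m = E / s
  m = 4284 / 4.2 = 1020.0 kg

1020.0 kg


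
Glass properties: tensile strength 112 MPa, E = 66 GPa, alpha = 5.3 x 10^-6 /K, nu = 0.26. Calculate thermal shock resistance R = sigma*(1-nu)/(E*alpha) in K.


Thermal shock resistance: R = sigma * (1 - nu) / (E * alpha)
  Numerator = 112 * (1 - 0.26) = 82.88
  Denominator = 66 * 1000 * (5.3 x 10^-6) = 0.3498
  R = 82.88 / 0.3498 = 236.9 K

236.9 K


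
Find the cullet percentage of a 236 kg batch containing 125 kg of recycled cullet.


Cullet ratio = (cullet mass / total batch mass) * 100
  Ratio = 125 / 236 * 100 = 52.97%

52.97%


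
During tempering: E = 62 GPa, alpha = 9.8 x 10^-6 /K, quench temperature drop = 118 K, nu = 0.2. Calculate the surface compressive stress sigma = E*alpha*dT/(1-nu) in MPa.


Tempering stress: sigma = E * alpha * dT / (1 - nu)
  E (MPa) = 62 * 1000 = 62000
  Numerator = 62000 * (9.8 x 10^-6) * 118 = 71.6968
  Denominator = 1 - 0.2 = 0.8
  sigma = 71.6968 / 0.8 = 89.6 MPa

89.6 MPa


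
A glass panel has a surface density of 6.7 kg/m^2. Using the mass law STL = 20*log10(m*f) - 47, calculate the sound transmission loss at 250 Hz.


Mass law: STL = 20 * log10(m * f) - 47
  m * f = 6.7 * 250 = 1675
  log10(1675) = 3.22401
  STL = 20 * 3.22401 - 47 = 64.4802 - 47 = 17.5 dB

17.5 dB


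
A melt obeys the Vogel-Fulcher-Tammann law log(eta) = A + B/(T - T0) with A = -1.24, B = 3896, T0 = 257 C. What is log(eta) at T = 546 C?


VFT equation: log(eta) = A + B / (T - T0)
  T - T0 = 546 - 257 = 289
  B / (T - T0) = 3896 / 289 = 13.481
  log(eta) = -1.24 + 13.481 = 12.241

12.241


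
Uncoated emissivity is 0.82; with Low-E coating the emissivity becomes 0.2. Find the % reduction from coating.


Percentage reduction = (1 - coated/uncoated) * 100
  Ratio = 0.2 / 0.82 = 0.2439
  Reduction = (1 - 0.2439) * 100 = 75.6%

75.6%


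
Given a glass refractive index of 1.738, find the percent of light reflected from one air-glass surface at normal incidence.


Fresnel reflectance at normal incidence:
  R = ((n - 1)/(n + 1))^2
  (n - 1)/(n + 1) = (1.738 - 1)/(1.738 + 1) = 0.26954
  R = 0.26954^2 = 0.0726518
  R(%) = 0.0726518 * 100 = 7.265%

7.265%


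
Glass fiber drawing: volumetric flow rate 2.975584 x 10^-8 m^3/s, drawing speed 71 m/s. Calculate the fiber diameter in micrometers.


Cross-sectional area from continuity:
  A = Q / v = 2.975584 x 10^-8 / 71 = 4.190963 x 10^-10 m^2
Diameter from circular cross-section:
  d = sqrt(4A / pi) * 10^6 (m -> um)
  d = sqrt(4 * 4.190963 x 10^-10 / pi) * 10^6 = 23.1 um

23.1 um


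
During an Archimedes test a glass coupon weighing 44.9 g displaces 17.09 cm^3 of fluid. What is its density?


Use the definition of density:
  rho = mass / volume
  rho = 44.9 / 17.09 = 2.627 g/cm^3

2.627 g/cm^3


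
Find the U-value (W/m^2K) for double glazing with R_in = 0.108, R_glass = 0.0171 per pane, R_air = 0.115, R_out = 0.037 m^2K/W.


Total thermal resistance (series):
  R_total = R_in + R_glass + R_air + R_glass + R_out
  R_total = 0.108 + 0.0171 + 0.115 + 0.0171 + 0.037 = 0.2942 m^2K/W
U-value = 1 / R_total = 1 / 0.2942 = 3.399 W/m^2K

3.399 W/m^2K


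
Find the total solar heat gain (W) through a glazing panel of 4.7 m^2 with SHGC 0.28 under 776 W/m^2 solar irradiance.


Solar heat gain: Q = Area * SHGC * Irradiance
  Q = 4.7 * 0.28 * 776 = 1021.2 W

1021.2 W


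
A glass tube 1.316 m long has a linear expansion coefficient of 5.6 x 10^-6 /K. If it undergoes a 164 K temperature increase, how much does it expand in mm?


Thermal expansion formula: dL = alpha * L0 * dT
  dL = (5.6 x 10^-6) * 1.316 * 164 = 0.00120861 m
Convert to mm: 0.00120861 * 1000 = 1.2086 mm

1.2086 mm
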